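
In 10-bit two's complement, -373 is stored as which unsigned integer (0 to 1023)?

651

373 in 10 bits: 0101110101
Invert: 1010001010
Add 1:  1010001011 = 651
(Check: 2^10 - 373 = 1024 - 373 = 651.)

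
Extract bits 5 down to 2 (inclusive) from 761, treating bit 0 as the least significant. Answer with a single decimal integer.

14

v = 1011111001
Shift right by 2: 10111110
Mask low 4 bits: 1110 = 14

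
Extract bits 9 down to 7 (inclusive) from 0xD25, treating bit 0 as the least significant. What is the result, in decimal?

2

v = 00110100100101
Shift right by 7: 0011010
Mask low 3 bits: 010 = 2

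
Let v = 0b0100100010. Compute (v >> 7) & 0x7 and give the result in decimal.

v = 0100100010
Shift right by 7: 010
Mask low 3 bits: 010 = 2

2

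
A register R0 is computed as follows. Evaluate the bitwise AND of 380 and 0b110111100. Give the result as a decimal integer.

316

380 = 101111100
b = 110111100
AND → 100111100 = 316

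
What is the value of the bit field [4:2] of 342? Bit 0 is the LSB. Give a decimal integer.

5

v = 0101010110
Shift right by 2: 01010101
Mask low 3 bits: 101 = 5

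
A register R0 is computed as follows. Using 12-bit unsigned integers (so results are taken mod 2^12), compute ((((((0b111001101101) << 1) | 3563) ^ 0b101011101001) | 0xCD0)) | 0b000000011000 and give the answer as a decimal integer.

0b111001101101 = 111001101101
→ << 1 (mod 2^12) → 110011011010 = 3290
3563 = 110111101011
→ | → 110111111011 = 3579
0b101011101001 = 101011101001
→ ^ → 011100010010 = 1810
0xCD0 = 110011010000
→ | → 111111010010 = 4050
0b000000011000 = 000000011000
→ | → 111111011010 = 4058

4058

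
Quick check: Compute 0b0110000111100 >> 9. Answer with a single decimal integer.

6

x = 110000111100
shift right by 9 → 000000000110 = 6
(equivalently, floor(3132 / 512))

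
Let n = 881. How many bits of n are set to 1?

6

881 = 1101110001
Count the 1s: 1 + 1 + 1 + 1 + 1 + 1 = 6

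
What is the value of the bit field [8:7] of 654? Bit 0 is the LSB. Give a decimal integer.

1

v = 01010001110
Shift right by 7: 0101
Mask low 2 bits: 01 = 1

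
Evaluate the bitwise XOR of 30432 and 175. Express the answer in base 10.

30287

30432 = 111011011100000
175 = 000000010101111
XOR → 111011001001111 = 30287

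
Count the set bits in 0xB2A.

0xB2A = 101100101010
Count the 1s: 1 + 1 + 1 + 1 + 1 + 1 = 6

6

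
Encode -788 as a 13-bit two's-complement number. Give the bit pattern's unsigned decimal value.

788 in 13 bits: 0001100010100
Invert: 1110011101011
Add 1:  1110011101100 = 7404
(Check: 2^13 - 788 = 8192 - 788 = 7404.)

7404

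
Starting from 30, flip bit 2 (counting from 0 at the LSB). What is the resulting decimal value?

26

x = 0000011110
bit 2 is currently 1; toggle it via x ^ (1 << 2) = x ^ 4
→ 0000011010 = 26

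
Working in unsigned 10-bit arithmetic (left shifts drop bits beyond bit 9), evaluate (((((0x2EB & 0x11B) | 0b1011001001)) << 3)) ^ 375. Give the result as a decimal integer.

0x2EB = 1011101011
0x11B = 0100011011
→ & → 0000001011 = 11
0b1011001001 = 1011001001
→ | → 1011001011 = 715
→ << 3 (mod 2^10) → 1001011000 = 600
375 = 0101110111
→ ^ → 1100101111 = 815

815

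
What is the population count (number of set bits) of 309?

309 = 100110101
Count the 1s: 1 + 1 + 1 + 1 + 1 = 5

5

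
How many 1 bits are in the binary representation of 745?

745 = 1011101001
Count the 1s: 1 + 1 + 1 + 1 + 1 + 1 = 6

6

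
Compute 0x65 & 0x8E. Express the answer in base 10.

4

0x65 = 01100101
0x8E = 10001110
AND → 00000100 = 4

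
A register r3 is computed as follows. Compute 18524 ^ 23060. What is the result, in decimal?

18524 = 100100001011100
23060 = 101101000010100
XOR → 001001001001000 = 4680

4680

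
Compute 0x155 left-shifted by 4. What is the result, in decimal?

5456

0x155 = 0000101010101
shift left by 4 → 1010101010000 = 5456
(equivalently, 341 × 2^4 = 341 × 16)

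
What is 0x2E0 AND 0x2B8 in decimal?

672

0x2E0 = 1011100000
0x2B8 = 1010111000
AND → 1010100000 = 672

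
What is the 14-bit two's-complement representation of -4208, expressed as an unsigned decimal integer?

4208 in 14 bits: 01000001110000
Invert: 10111110001111
Add 1:  10111110010000 = 12176
(Check: 2^14 - 4208 = 16384 - 4208 = 12176.)

12176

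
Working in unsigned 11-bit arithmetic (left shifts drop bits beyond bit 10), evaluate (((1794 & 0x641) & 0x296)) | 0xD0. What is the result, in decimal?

1794 = 11100000010
0x641 = 11001000001
→ & → 11000000000 = 1536
0x296 = 01010010110
→ & → 01000000000 = 512
0xD0 = 00011010000
→ | → 01011010000 = 720

720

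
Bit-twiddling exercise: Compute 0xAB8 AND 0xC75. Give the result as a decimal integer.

0xAB8 = 101010111000
0xC75 = 110001110101
AND → 100000110000 = 2096

2096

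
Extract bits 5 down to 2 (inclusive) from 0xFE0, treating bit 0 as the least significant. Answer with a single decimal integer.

8

v = 111111100000
Shift right by 2: 1111111000
Mask low 4 bits: 1000 = 8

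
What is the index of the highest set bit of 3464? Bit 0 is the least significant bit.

11

3464 = 110110001000
The topmost 1 is at position 11 (since 2^11 = 2048 ≤ 3464 < 4096).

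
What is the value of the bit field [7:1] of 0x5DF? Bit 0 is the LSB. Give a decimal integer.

111

v = 010111011111
Shift right by 1: 01011101111
Mask low 7 bits: 1101111 = 111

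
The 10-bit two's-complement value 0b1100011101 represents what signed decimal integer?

-227

pattern = 1100011101 (MSB is 1 ⇒ negative)
Invert: 0011100010, add 1 → 0011100011 = 227, so the value is -227.
(Equivalently: 797 - 2^10 = 797 - 1024 = -227.)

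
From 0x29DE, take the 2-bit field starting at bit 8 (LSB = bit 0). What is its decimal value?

1

v = 10100111011110
Shift right by 8: 101001
Mask low 2 bits: 01 = 1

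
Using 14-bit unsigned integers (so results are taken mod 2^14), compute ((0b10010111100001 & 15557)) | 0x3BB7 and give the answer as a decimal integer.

0b10010111100001 = 10010111100001
15557 = 11110011000101
→ & → 10010011000001 = 9409
0x3BB7 = 11101110110111
→ | → 11111111110111 = 16375

16375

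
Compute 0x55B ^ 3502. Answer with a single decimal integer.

0x55B = 010101011011
3502 = 110110101110
XOR → 100011110101 = 2293

2293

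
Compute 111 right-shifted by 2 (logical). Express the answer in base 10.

111 = 1101111
shift right by 2 → 0011011 = 27
(equivalently, floor(111 / 4))

27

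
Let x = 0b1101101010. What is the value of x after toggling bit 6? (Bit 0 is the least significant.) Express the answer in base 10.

x = 1101101010
bit 6 is currently 1; toggle it via x ^ (1 << 6) = x ^ 64
→ 1100101010 = 810

810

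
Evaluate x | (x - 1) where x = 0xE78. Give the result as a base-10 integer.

3711

x = 111001111000 = 3704
x - 1 = 111001110111
OR    = 111001111111 = 3711
(x | (x - 1) sets all bits below the lowest set bit.)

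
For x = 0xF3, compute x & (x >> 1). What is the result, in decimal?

113

x = 11110011 = 243
x>>1 = 01111001
AND  = 01110001 = 113
(x & (x >> 1) has a 1 wherever x has two consecutive 1 bits.)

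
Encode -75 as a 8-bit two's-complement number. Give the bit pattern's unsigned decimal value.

75 in 8 bits: 01001011
Invert: 10110100
Add 1:  10110101 = 181
(Check: 2^8 - 75 = 256 - 75 = 181.)

181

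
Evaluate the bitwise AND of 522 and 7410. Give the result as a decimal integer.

2

522 = 0001000001010
7410 = 1110011110010
AND → 0000000000010 = 2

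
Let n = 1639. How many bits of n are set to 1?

7

1639 = 11001100111
Count the 1s: 1 + 1 + 1 + 1 + 1 + 1 + 1 = 7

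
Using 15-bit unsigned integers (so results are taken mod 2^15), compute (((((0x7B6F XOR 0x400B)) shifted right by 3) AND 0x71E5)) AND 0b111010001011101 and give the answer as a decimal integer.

0x7B6F = 111101101101111
0x400B = 100000000001011
→ XOR → 011101101100100 = 15204
→ shifted right by 3 → 000011101101100 = 1900
0x71E5 = 111000111100101
→ AND → 000000101100100 = 356
0b111010001011101 = 111010001011101
→ AND → 000000001000100 = 68

68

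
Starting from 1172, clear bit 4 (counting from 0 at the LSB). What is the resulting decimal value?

1156

x = 010010010100
bit 4 is currently 1; clear it via x & ~(1 << 4) = x & ~16
→ 010010000100 = 1156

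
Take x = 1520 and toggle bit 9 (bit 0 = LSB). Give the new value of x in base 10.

x = 10111110000
bit 9 is currently 0; toggle it via x ^ (1 << 9) = x ^ 512
→ 11111110000 = 2032

2032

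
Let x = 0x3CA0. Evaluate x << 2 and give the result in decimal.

62080

0x3CA0 = 0011110010100000
shift left by 2 → 1111001010000000 = 62080
(equivalently, 15520 × 2^2 = 15520 × 4)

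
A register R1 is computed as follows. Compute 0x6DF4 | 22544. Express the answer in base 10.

0x6DF4 = 110110111110100
22544 = 101100000010000
 OR → 111110111110100 = 32244

32244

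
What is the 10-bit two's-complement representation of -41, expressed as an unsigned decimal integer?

983

41 in 10 bits: 0000101001
Invert: 1111010110
Add 1:  1111010111 = 983
(Check: 2^10 - 41 = 1024 - 41 = 983.)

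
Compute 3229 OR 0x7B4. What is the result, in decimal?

3229 = 110010011101
0x7B4 = 011110110100
 OR → 111110111101 = 4029

4029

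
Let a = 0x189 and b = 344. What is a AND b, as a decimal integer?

264

0x189 = 110001001
344 = 101011000
AND → 100001000 = 264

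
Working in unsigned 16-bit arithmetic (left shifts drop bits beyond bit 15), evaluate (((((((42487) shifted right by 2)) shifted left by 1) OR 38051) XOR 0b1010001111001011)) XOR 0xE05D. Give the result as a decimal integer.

38253

42487 = 1010010111110111
→ shifted right by 2 → 0010100101111101 = 10621
→ shifted left by 1 (mod 2^16) → 0101001011111010 = 21242
38051 = 1001010010100011
→ OR → 1101011011111011 = 55035
0b1010001111001011 = 1010001111001011
→ XOR → 0111010100110000 = 30000
0xE05D = 1110000001011101
→ XOR → 1001010101101101 = 38253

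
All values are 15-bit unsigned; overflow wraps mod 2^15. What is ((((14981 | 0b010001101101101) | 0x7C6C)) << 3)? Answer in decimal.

32616

14981 = 011101010000101
0b010001101101101 = 010001101101101
→ | → 011101111101101 = 15341
0x7C6C = 111110001101100
→ | → 111111111101101 = 32749
→ << 3 (mod 2^15) → 111111101101000 = 32616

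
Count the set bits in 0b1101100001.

5

n = 1101100001
Count the 1s: 1 + 1 + 1 + 1 + 1 = 5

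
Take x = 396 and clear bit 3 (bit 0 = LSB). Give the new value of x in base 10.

x = 00000110001100
bit 3 is currently 1; clear it via x & ~(1 << 3) = x & ~8
→ 00000110000100 = 388

388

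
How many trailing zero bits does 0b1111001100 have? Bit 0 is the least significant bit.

2

0b1111001100 = 1111001100
Trailing zeros: 2, so the lowest set bit is bit 2 (value 4).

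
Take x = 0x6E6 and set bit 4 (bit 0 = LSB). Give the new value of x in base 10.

1782

x = 11011100110
bit 4 is currently 0; set it via x | (1 << 4) = x | 16
→ 11011110110 = 1782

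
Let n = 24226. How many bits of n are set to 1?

8

24226 = 101111010100010
Count the 1s: 1 + 1 + 1 + 1 + 1 + 1 + 1 + 1 = 8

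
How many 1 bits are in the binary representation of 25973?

25973 = 110010101110101
Count the 1s: 1 + 1 + 1 + 1 + 1 + 1 + 1 + 1 + 1 = 9

9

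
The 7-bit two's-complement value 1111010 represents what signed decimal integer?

pattern = 1111010 (MSB is 1 ⇒ negative)
Invert: 0000101, add 1 → 0000110 = 6, so the value is -6.
(Equivalently: 122 - 2^7 = 122 - 128 = -6.)

-6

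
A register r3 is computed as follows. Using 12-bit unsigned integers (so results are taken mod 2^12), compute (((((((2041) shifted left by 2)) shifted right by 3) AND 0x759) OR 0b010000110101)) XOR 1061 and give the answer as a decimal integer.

2041 = 011111111001
→ shifted left by 2 (mod 2^12) → 111111100100 = 4068
→ shifted right by 3 → 000111111100 = 508
0x759 = 011101011001
→ AND → 000101011000 = 344
0b010000110101 = 010000110101
→ OR → 010101111101 = 1405
1061 = 010000100101
→ XOR → 000101011000 = 344

344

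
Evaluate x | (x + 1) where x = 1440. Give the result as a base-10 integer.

x = 10110100000 = 1440
x + 1 = 10110100001
OR    = 10110100001 = 1441
(x | (x + 1) sets the lowest cleared bit.)

1441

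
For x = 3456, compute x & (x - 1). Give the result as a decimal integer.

3328

x = 110110000000 = 3456
x - 1 = 110101111111
AND   = 110100000000 = 3328
(x & (x - 1) clears the lowest set bit of x.)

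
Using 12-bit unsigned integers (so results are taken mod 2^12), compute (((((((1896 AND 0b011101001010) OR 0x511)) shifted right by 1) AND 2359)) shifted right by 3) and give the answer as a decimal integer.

36

1896 = 011101101000
0b011101001010 = 011101001010
→ AND → 011101001000 = 1864
0x511 = 010100010001
→ OR → 011101011001 = 1881
→ shifted right by 1 → 001110101100 = 940
2359 = 100100110111
→ AND → 000100100100 = 292
→ shifted right by 3 → 000000100100 = 36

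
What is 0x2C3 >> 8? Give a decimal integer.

0x2C3 = 1011000011
shift right by 8 → 0000000010 = 2
(equivalently, floor(707 / 256))

2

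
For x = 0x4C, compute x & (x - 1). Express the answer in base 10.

72

x = 1001100 = 76
x - 1 = 1001011
AND   = 1001000 = 72
(x & (x - 1) clears the lowest set bit of x.)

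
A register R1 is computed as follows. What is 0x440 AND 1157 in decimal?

1024

0x440 = 10001000000
1157 = 10010000101
AND → 10000000000 = 1024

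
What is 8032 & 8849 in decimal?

512

8032 = 01111101100000
8849 = 10001010010001
AND → 00001000000000 = 512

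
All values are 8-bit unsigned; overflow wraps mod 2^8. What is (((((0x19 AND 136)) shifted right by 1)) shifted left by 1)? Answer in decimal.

8

0x19 = 00011001
136 = 10001000
→ AND → 00001000 = 8
→ shifted right by 1 → 00000100 = 4
→ shifted left by 1 (mod 2^8) → 00001000 = 8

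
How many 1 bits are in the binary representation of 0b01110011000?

5

n = 1110011000
Count the 1s: 1 + 1 + 1 + 1 + 1 = 5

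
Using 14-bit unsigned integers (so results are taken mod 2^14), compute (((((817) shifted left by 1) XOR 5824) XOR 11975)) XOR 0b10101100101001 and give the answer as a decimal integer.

817 = 00001100110001
→ shifted left by 1 (mod 2^14) → 00011001100010 = 1634
5824 = 01011011000000
→ XOR → 01000010100010 = 4258
11975 = 10111011000111
→ XOR → 11111001100101 = 15973
0b10101100101001 = 10101100101001
→ XOR → 01010101001100 = 5452

5452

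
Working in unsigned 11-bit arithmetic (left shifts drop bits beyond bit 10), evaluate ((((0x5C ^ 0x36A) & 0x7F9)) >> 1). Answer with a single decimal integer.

408

0x5C = 00001011100
0x36A = 01101101010
→ ^ → 01100110110 = 822
0x7F9 = 11111111001
→ & → 01100110000 = 816
→ >> 1 → 00110011000 = 408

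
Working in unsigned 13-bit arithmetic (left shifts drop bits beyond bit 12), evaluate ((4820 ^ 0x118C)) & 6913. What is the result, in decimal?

4820 = 1001011010100
0x118C = 1000110001100
→ ^ → 0001101011000 = 856
6913 = 1101100000001
→ & → 0001100000000 = 768

768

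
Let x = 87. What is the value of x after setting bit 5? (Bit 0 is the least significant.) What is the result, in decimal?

x = 0001010111
bit 5 is currently 0; set it via x | (1 << 5) = x | 32
→ 0001110111 = 119

119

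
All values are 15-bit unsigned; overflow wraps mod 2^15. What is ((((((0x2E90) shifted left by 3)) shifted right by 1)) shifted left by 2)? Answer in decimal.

0x2E90 = 010111010010000
→ shifted left by 3 (mod 2^15) → 111010010000000 = 29824
→ shifted right by 1 → 011101001000000 = 14912
→ shifted left by 2 (mod 2^15) → 110100100000000 = 26880

26880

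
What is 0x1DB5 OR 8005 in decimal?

8181

0x1DB5 = 1110110110101
8005 = 1111101000101
 OR → 1111111110101 = 8181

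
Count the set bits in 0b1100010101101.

n = 1100010101101
Count the 1s: 1 + 1 + 1 + 1 + 1 + 1 + 1 = 7

7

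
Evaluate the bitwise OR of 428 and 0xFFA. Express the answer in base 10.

4094

428 = 000110101100
0xFFA = 111111111010
 OR → 111111111110 = 4094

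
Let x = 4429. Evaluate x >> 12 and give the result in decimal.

1

4429 = 1000101001101
shift right by 12 → 0000000000001 = 1
(equivalently, floor(4429 / 4096))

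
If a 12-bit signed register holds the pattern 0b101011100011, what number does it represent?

-1309

pattern = 101011100011 (MSB is 1 ⇒ negative)
Invert: 010100011100, add 1 → 010100011101 = 1309, so the value is -1309.
(Equivalently: 2787 - 2^12 = 2787 - 4096 = -1309.)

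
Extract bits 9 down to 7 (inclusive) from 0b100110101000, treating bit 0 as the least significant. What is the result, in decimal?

v = 100110101000
Shift right by 7: 10011
Mask low 3 bits: 011 = 3

3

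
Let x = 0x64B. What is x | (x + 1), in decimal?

x = 11001001011 = 1611
x + 1 = 11001001100
OR    = 11001001111 = 1615
(x | (x + 1) sets the lowest cleared bit.)

1615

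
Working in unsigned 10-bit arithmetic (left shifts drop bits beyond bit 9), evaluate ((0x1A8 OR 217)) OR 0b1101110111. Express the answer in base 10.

0x1A8 = 0110101000
217 = 0011011001
→ OR → 0111111001 = 505
0b1101110111 = 1101110111
→ OR → 1111111111 = 1023

1023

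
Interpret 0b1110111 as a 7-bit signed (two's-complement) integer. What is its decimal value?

pattern = 1110111 (MSB is 1 ⇒ negative)
Invert: 0001000, add 1 → 0001001 = 9, so the value is -9.
(Equivalently: 119 - 2^7 = 119 - 128 = -9.)

-9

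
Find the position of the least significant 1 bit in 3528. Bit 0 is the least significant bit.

3

3528 = 110111001000
Trailing zeros: 3, so the lowest set bit is bit 3 (value 8).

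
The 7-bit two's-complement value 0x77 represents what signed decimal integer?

pattern = 1110111 (MSB is 1 ⇒ negative)
Invert: 0001000, add 1 → 0001001 = 9, so the value is -9.
(Equivalently: 119 - 2^7 = 119 - 128 = -9.)

-9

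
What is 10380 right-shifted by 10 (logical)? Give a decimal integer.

10

10380 = 10100010001100
shift right by 10 → 00000000001010 = 10
(equivalently, floor(10380 / 1024))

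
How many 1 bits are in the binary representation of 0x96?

0x96 = 10010110
Count the 1s: 1 + 1 + 1 + 1 = 4

4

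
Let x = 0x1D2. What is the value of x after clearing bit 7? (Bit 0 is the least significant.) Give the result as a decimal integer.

x = 000111010010
bit 7 is currently 1; clear it via x & ~(1 << 7) = x & ~128
→ 000101010010 = 338

338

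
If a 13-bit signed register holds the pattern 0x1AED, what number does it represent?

pattern = 1101011101101 (MSB is 1 ⇒ negative)
Invert: 0010100010010, add 1 → 0010100010011 = 1299, so the value is -1299.
(Equivalently: 6893 - 2^13 = 6893 - 8192 = -1299.)

-1299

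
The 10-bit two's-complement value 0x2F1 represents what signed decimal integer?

pattern = 1011110001 (MSB is 1 ⇒ negative)
Invert: 0100001110, add 1 → 0100001111 = 271, so the value is -271.
(Equivalently: 753 - 2^10 = 753 - 1024 = -271.)

-271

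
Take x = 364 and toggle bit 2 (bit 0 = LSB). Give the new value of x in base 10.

x = 0101101100
bit 2 is currently 1; toggle it via x ^ (1 << 2) = x ^ 4
→ 0101101000 = 360

360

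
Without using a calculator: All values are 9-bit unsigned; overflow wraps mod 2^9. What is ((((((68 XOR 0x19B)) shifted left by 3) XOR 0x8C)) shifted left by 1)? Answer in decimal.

68 = 001000100
0x19B = 110011011
→ XOR → 111011111 = 479
→ shifted left by 3 (mod 2^9) → 011111000 = 248
0x8C = 010001100
→ XOR → 001110100 = 116
→ shifted left by 1 (mod 2^9) → 011101000 = 232

232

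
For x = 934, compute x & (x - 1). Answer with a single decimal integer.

932

x = 1110100110 = 934
x - 1 = 1110100101
AND   = 1110100100 = 932
(x & (x - 1) clears the lowest set bit of x.)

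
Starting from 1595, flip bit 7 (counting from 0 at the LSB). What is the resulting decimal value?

1723

x = 011000111011
bit 7 is currently 0; toggle it via x ^ (1 << 7) = x ^ 128
→ 011010111011 = 1723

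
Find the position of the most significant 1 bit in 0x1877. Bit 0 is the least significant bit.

0x1877 = 1100001110111
The topmost 1 is at position 12 (since 2^12 = 4096 ≤ 6263 < 8192).

12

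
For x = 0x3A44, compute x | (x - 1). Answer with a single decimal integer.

x = 11101001000100 = 14916
x - 1 = 11101001000011
OR    = 11101001000111 = 14919
(x | (x - 1) sets all bits below the lowest set bit.)

14919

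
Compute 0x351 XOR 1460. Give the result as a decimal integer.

0x351 = 01101010001
1460 = 10110110100
XOR → 11011100101 = 1765

1765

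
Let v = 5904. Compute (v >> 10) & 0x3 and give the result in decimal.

v = 01011100010000
Shift right by 10: 0101
Mask low 2 bits: 01 = 1

1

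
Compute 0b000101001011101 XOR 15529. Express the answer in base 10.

a = 00101001011101
15529 = 11110010101001
XOR → 11011011110100 = 14068

14068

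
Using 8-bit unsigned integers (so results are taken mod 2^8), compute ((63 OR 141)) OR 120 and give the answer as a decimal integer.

255

63 = 00111111
141 = 10001101
→ OR → 10111111 = 191
120 = 01111000
→ OR → 11111111 = 255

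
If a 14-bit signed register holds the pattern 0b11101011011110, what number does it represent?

-1314

pattern = 11101011011110 (MSB is 1 ⇒ negative)
Invert: 00010100100001, add 1 → 00010100100010 = 1314, so the value is -1314.
(Equivalently: 15070 - 2^14 = 15070 - 16384 = -1314.)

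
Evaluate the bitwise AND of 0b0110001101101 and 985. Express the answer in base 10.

a = 110001101101
985 = 001111011001
AND → 000001001001 = 73

73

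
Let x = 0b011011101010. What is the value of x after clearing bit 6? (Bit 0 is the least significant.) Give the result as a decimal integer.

1706

x = 011011101010
bit 6 is currently 1; clear it via x & ~(1 << 6) = x & ~64
→ 011010101010 = 1706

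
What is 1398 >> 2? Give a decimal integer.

349

1398 = 10101110110
shift right by 2 → 00101011101 = 349
(equivalently, floor(1398 / 4))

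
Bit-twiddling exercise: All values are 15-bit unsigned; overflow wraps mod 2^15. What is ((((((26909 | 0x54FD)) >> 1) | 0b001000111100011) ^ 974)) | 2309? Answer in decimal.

26909 = 110100100011101
0x54FD = 101010011111101
→ | → 111110111111101 = 32253
→ >> 1 → 011111011111110 = 16126
0b001000111100011 = 001000111100011
→ | → 011111111111111 = 16383
974 = 000001111001110
→ ^ → 011110000110001 = 15409
2309 = 000100100000101
→ | → 011110100110101 = 15669

15669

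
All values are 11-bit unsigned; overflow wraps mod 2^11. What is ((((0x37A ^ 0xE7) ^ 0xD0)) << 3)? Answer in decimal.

0x37A = 01101111010
0xE7 = 00011100111
→ ^ → 01110011101 = 925
0xD0 = 00011010000
→ ^ → 01101001101 = 845
→ << 3 (mod 2^11) → 01001101000 = 616

616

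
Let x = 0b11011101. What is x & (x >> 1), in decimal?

76

x = 11011101 = 221
x>>1 = 01101110
AND  = 01001100 = 76
(x & (x >> 1) has a 1 wherever x has two consecutive 1 bits.)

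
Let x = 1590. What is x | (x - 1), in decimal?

1591

x = 11000110110 = 1590
x - 1 = 11000110101
OR    = 11000110111 = 1591
(x | (x - 1) sets all bits below the lowest set bit.)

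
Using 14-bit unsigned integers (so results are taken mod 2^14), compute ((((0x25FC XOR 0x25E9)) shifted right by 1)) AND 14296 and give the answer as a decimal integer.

8

0x25FC = 10010111111100
0x25E9 = 10010111101001
→ XOR → 00000000010101 = 21
→ shifted right by 1 → 00000000001010 = 10
14296 = 11011111011000
→ AND → 00000000001000 = 8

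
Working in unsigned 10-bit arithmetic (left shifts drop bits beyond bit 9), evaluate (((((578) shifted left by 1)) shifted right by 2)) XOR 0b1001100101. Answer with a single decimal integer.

580

578 = 1001000010
→ shifted left by 1 (mod 2^10) → 0010000100 = 132
→ shifted right by 2 → 0000100001 = 33
0b1001100101 = 1001100101
→ XOR → 1001000100 = 580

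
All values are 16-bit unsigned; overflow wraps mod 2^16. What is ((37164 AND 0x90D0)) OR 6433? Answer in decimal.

39201

37164 = 1001000100101100
0x90D0 = 1001000011010000
→ AND → 1001000000000000 = 36864
6433 = 0001100100100001
→ OR → 1001100100100001 = 39201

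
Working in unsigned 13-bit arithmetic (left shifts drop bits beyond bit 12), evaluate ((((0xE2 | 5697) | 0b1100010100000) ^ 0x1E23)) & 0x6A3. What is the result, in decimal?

128

0xE2 = 0000011100010
5697 = 1011001000001
→ | → 1011011100011 = 5859
0b1100010100000 = 1100010100000
→ | → 1111011100011 = 7907
0x1E23 = 1111000100011
→ ^ → 0000011000000 = 192
0x6A3 = 0011010100011
→ & → 0000010000000 = 128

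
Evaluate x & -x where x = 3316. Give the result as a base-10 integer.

4

x = 110011110100 = 3316
-x (two's complement) = …001100001100
AND   = 000000000100 = 4
(x & -x isolates the lowest set bit of x.)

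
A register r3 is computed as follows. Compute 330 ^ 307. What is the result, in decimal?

330 = 101001010
307 = 100110011
XOR → 001111001 = 121

121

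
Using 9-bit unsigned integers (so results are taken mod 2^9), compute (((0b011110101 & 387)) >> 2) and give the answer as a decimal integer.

32

0b011110101 = 011110101
387 = 110000011
→ & → 010000001 = 129
→ >> 2 → 000100000 = 32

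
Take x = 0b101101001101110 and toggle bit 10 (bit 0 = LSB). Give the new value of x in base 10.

x = 101101001101110
bit 10 is currently 0; toggle it via x ^ (1 << 10) = x ^ 1024
→ 101111001101110 = 24174

24174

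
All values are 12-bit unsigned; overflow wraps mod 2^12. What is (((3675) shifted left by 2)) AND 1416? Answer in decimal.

3675 = 111001011011
→ shifted left by 2 (mod 2^12) → 100101101100 = 2412
1416 = 010110001000
→ AND → 000100001000 = 264

264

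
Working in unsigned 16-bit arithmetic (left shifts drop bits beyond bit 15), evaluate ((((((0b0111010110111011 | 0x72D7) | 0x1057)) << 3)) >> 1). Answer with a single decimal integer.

0b0111010110111011 = 0111010110111011
0x72D7 = 0111001011010111
→ | → 0111011111111111 = 30719
0x1057 = 0001000001010111
→ | → 0111011111111111 = 30719
→ << 3 (mod 2^16) → 1011111111111000 = 49144
→ >> 1 → 0101111111111100 = 24572

24572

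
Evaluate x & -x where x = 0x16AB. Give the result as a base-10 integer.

x = 1011010101011 = 5803
-x (two's complement) = …0100101010101
AND   = 0000000000001 = 1
(x & -x isolates the lowest set bit of x.)

1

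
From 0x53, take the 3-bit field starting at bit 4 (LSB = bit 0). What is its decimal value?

v = 00001010011
Shift right by 4: 0000101
Mask low 3 bits: 101 = 5

5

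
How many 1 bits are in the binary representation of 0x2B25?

7

0x2B25 = 10101100100101
Count the 1s: 1 + 1 + 1 + 1 + 1 + 1 + 1 = 7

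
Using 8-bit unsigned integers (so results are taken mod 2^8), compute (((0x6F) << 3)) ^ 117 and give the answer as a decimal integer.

0x6F = 01101111
→ << 3 (mod 2^8) → 01111000 = 120
117 = 01110101
→ ^ → 00001101 = 13

13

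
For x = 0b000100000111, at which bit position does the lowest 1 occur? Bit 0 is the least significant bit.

0b000100000111 = 100000111
Trailing zeros: 0, so the lowest set bit is bit 0 (value 1).

0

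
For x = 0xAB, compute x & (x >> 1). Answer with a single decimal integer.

x = 10101011 = 171
x>>1 = 01010101
AND  = 00000001 = 1
(x & (x >> 1) has a 1 wherever x has two consecutive 1 bits.)

1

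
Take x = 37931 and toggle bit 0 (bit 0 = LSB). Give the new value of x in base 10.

x = 1001010000101011
bit 0 is currently 1; toggle it via x ^ (1 << 0) = x ^ 1
→ 1001010000101010 = 37930

37930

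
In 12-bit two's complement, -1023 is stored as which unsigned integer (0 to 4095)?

3073

1023 in 12 bits: 001111111111
Invert: 110000000000
Add 1:  110000000001 = 3073
(Check: 2^12 - 1023 = 4096 - 1023 = 3073.)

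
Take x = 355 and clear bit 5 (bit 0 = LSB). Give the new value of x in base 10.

323

x = 101100011
bit 5 is currently 1; clear it via x & ~(1 << 5) = x & ~32
→ 101000011 = 323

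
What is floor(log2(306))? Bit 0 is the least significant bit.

8

306 = 100110010
The topmost 1 is at position 8 (since 2^8 = 256 ≤ 306 < 512).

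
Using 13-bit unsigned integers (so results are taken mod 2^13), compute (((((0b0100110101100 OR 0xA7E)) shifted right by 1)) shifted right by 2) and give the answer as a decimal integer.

0b0100110101100 = 0100110101100
0xA7E = 0101001111110
→ OR → 0101111111110 = 3070
→ shifted right by 1 → 0010111111111 = 1535
→ shifted right by 2 → 0000101111111 = 383

383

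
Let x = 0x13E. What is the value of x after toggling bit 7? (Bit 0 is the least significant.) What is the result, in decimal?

x = 100111110
bit 7 is currently 0; toggle it via x ^ (1 << 7) = x ^ 128
→ 110111110 = 446

446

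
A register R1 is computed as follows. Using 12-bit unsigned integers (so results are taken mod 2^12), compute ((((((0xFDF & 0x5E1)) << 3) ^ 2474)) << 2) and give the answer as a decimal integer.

3720

0xFDF = 111111011111
0x5E1 = 010111100001
→ & → 010111000001 = 1473
→ << 3 (mod 2^12) → 111000001000 = 3592
2474 = 100110101010
→ ^ → 011110100010 = 1954
→ << 2 (mod 2^12) → 111010001000 = 3720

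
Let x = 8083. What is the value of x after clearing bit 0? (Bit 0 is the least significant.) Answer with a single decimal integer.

8082

x = 1111110010011
bit 0 is currently 1; clear it via x & ~(1 << 0) = x & ~1
→ 1111110010010 = 8082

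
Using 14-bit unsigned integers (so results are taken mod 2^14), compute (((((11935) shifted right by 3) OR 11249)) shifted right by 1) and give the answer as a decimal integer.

6137

11935 = 10111010011111
→ shifted right by 3 → 00010111010011 = 1491
11249 = 10101111110001
→ OR → 10111111110011 = 12275
→ shifted right by 1 → 01011111111001 = 6137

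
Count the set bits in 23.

23 = 10111
Count the 1s: 1 + 1 + 1 + 1 = 4

4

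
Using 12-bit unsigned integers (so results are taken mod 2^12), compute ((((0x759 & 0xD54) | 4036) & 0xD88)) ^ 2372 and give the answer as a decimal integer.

0x759 = 011101011001
0xD54 = 110101010100
→ & → 010101010000 = 1360
4036 = 111111000100
→ | → 111111010100 = 4052
0xD88 = 110110001000
→ & → 110110000000 = 3456
2372 = 100101000100
→ ^ → 010011000100 = 1220

1220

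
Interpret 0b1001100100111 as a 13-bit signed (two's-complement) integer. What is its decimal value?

pattern = 1001100100111 (MSB is 1 ⇒ negative)
Invert: 0110011011000, add 1 → 0110011011001 = 3289, so the value is -3289.
(Equivalently: 4903 - 2^13 = 4903 - 8192 = -3289.)

-3289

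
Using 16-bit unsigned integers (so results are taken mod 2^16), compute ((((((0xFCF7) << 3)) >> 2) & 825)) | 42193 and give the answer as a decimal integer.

0xFCF7 = 1111110011110111
→ << 3 (mod 2^16) → 1110011110111000 = 59320
→ >> 2 → 0011100111101110 = 14830
825 = 0000001100111001
→ & → 0000000100101000 = 296
42193 = 1010010011010001
→ | → 1010010111111001 = 42489

42489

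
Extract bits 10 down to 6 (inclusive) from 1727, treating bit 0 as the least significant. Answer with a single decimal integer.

26

v = 11010111111
Shift right by 6: 11010
Mask low 5 bits: 11010 = 26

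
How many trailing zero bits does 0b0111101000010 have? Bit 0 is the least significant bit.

0b0111101000010 = 111101000010
Trailing zeros: 1, so the lowest set bit is bit 1 (value 2).

1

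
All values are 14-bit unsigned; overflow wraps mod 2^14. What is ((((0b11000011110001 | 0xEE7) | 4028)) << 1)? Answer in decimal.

16382

0b11000011110001 = 11000011110001
0xEE7 = 00111011100111
→ | → 11111011110111 = 16119
4028 = 00111110111100
→ | → 11111111111111 = 16383
→ << 1 (mod 2^14) → 11111111111110 = 16382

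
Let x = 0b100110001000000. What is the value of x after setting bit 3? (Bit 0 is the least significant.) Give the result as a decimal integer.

x = 100110001000000
bit 3 is currently 0; set it via x | (1 << 3) = x | 8
→ 100110001001000 = 19528

19528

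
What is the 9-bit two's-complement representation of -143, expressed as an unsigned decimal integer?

143 in 9 bits: 010001111
Invert: 101110000
Add 1:  101110001 = 369
(Check: 2^9 - 143 = 512 - 143 = 369.)

369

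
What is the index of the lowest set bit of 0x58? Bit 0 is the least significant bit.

0x58 = 1011000
Trailing zeros: 3, so the lowest set bit is bit 3 (value 8).

3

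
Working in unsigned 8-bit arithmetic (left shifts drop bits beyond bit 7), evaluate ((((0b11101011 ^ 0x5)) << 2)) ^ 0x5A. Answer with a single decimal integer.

0b11101011 = 11101011
0x5 = 00000101
→ ^ → 11101110 = 238
→ << 2 (mod 2^8) → 10111000 = 184
0x5A = 01011010
→ ^ → 11100010 = 226

226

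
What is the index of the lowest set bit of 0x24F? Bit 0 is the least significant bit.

0x24F = 1001001111
Trailing zeros: 0, so the lowest set bit is bit 0 (value 1).

0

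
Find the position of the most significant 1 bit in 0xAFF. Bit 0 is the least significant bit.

0xAFF = 101011111111
The topmost 1 is at position 11 (since 2^11 = 2048 ≤ 2815 < 4096).

11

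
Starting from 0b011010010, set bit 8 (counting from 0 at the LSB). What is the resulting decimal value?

x = 011010010
bit 8 is currently 0; set it via x | (1 << 8) = x | 256
→ 111010010 = 466

466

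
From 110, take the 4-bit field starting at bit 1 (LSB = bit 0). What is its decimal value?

v = 01101110
Shift right by 1: 0110111
Mask low 4 bits: 0111 = 7

7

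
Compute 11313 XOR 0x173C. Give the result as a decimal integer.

15117

11313 = 10110000110001
0x173C = 01011100111100
XOR → 11101100001101 = 15117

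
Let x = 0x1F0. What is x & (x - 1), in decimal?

480

x = 111110000 = 496
x - 1 = 111101111
AND   = 111100000 = 480
(x & (x - 1) clears the lowest set bit of x.)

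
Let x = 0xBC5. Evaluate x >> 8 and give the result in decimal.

11

0xBC5 = 101111000101
shift right by 8 → 000000001011 = 11
(equivalently, floor(3013 / 256))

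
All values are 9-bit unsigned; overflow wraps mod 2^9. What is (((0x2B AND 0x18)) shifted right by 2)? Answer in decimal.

0x2B = 000101011
0x18 = 000011000
→ AND → 000001000 = 8
→ shifted right by 2 → 000000010 = 2

2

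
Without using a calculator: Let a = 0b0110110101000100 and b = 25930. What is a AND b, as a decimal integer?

25920

a = 110110101000100
25930 = 110010101001010
AND → 110010101000000 = 25920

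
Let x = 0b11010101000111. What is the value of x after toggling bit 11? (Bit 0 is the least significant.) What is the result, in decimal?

15687

x = 11010101000111
bit 11 is currently 0; toggle it via x ^ (1 << 11) = x ^ 2048
→ 11110101000111 = 15687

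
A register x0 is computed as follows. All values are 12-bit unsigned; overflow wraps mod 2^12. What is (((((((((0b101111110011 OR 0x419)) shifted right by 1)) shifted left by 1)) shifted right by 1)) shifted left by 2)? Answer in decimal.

0b101111110011 = 101111110011
0x419 = 010000011001
→ OR → 111111111011 = 4091
→ shifted right by 1 → 011111111101 = 2045
→ shifted left by 1 (mod 2^12) → 111111111010 = 4090
→ shifted right by 1 → 011111111101 = 2045
→ shifted left by 2 (mod 2^12) → 111111110100 = 4084

4084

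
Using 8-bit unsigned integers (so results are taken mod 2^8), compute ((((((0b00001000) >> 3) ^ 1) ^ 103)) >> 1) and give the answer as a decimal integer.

51

0b00001000 = 00001000
→ >> 3 → 00000001 = 1
1 = 00000001
→ ^ → 00000000 = 0
103 = 01100111
→ ^ → 01100111 = 103
→ >> 1 → 00110011 = 51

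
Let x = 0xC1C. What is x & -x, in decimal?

x = 110000011100 = 3100
-x (two's complement) = …001111100100
AND   = 000000000100 = 4
(x & -x isolates the lowest set bit of x.)

4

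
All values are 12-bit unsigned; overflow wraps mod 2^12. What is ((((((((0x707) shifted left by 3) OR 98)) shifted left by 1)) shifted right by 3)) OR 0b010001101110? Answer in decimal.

1150

0x707 = 011100000111
→ shifted left by 3 (mod 2^12) → 100000111000 = 2104
98 = 000001100010
→ OR → 100001111010 = 2170
→ shifted left by 1 (mod 2^12) → 000011110100 = 244
→ shifted right by 3 → 000000011110 = 30
0b010001101110 = 010001101110
→ OR → 010001111110 = 1150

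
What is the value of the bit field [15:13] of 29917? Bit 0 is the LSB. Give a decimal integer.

v = 0111010011011101
Shift right by 13: 011
Mask low 3 bits: 011 = 3

3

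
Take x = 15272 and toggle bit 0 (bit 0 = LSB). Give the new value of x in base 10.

15273

x = 11101110101000
bit 0 is currently 0; toggle it via x ^ (1 << 0) = x ^ 1
→ 11101110101001 = 15273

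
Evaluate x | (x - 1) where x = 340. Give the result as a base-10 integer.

x = 101010100 = 340
x - 1 = 101010011
OR    = 101010111 = 343
(x | (x - 1) sets all bits below the lowest set bit.)

343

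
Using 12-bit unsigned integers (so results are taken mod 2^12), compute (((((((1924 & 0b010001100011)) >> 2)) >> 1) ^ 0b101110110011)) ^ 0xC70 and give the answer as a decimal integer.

1859

1924 = 011110000100
0b010001100011 = 010001100011
→ & → 010000000000 = 1024
→ >> 2 → 000100000000 = 256
→ >> 1 → 000010000000 = 128
0b101110110011 = 101110110011
→ ^ → 101100110011 = 2867
0xC70 = 110001110000
→ ^ → 011101000011 = 1859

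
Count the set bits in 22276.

6

22276 = 101011100000100
Count the 1s: 1 + 1 + 1 + 1 + 1 + 1 = 6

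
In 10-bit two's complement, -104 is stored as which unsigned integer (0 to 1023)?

104 in 10 bits: 0001101000
Invert: 1110010111
Add 1:  1110011000 = 920
(Check: 2^10 - 104 = 1024 - 104 = 920.)

920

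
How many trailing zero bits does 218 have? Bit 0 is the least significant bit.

1

218 = 11011010
Trailing zeros: 1, so the lowest set bit is bit 1 (value 2).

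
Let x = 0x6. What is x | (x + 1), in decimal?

7

x = 110 = 6
x + 1 = 111
OR    = 111 = 7
(x | (x + 1) sets the lowest cleared bit.)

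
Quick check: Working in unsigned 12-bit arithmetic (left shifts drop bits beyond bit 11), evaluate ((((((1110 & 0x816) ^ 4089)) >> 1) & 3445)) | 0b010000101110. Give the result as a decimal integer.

1110 = 010001010110
0x816 = 100000010110
→ & → 000000010110 = 22
4089 = 111111111001
→ ^ → 111111101111 = 4079
→ >> 1 → 011111110111 = 2039
3445 = 110101110101
→ & → 010101110101 = 1397
0b010000101110 = 010000101110
→ | → 010101111111 = 1407

1407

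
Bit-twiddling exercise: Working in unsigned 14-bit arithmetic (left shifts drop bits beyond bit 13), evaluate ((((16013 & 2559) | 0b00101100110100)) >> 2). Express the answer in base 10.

16013 = 11111010001101
2559 = 00100111111111
→ & → 00100010001101 = 2189
0b00101100110100 = 00101100110100
→ | → 00101110111101 = 3005
→ >> 2 → 00001011101111 = 751

751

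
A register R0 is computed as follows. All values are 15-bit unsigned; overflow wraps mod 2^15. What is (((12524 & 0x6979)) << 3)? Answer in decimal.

12524 = 011000011101100
0x6979 = 110100101111001
→ & → 010000001101000 = 8296
→ << 3 (mod 2^15) → 000001101000000 = 832

832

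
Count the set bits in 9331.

9331 = 10010001110011
Count the 1s: 1 + 1 + 1 + 1 + 1 + 1 + 1 = 7

7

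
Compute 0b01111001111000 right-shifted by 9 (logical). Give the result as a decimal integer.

x = 1111001111000
shift right by 9 → 0000000001111 = 15
(equivalently, floor(7800 / 512))

15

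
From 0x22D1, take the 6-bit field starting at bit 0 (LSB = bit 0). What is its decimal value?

v = 10001011010001
Shift right by 0: 10001011010001
Mask low 6 bits: 010001 = 17

17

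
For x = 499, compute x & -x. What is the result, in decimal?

x = 111110011 = 499
-x (two's complement) = …000001101
AND   = 000000001 = 1
(x & -x isolates the lowest set bit of x.)

1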